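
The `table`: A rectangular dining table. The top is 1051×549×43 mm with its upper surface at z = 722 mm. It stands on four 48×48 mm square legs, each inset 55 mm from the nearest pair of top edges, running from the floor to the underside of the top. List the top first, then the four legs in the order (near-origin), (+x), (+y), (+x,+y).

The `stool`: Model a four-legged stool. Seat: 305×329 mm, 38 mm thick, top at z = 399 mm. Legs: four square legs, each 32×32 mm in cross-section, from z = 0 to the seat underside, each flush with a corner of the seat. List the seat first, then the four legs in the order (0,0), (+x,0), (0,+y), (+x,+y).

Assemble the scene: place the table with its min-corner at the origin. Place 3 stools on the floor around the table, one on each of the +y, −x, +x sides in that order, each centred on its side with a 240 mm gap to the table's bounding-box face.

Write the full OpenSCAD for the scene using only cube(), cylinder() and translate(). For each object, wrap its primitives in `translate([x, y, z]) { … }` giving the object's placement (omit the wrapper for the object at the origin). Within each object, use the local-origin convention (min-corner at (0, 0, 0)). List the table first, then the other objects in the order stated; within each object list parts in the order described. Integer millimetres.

translate([0, 0, 679]) cube([1051, 549, 43]);
translate([55, 55, 0]) cube([48, 48, 679]);
translate([948, 55, 0]) cube([48, 48, 679]);
translate([55, 446, 0]) cube([48, 48, 679]);
translate([948, 446, 0]) cube([48, 48, 679]);
translate([373, 789, 0]) {
  translate([0, 0, 361]) cube([305, 329, 38]);
  cube([32, 32, 361]);
  translate([273, 0, 0]) cube([32, 32, 361]);
  translate([0, 297, 0]) cube([32, 32, 361]);
  translate([273, 297, 0]) cube([32, 32, 361]);
}
translate([-545, 110, 0]) {
  translate([0, 0, 361]) cube([305, 329, 38]);
  cube([32, 32, 361]);
  translate([273, 0, 0]) cube([32, 32, 361]);
  translate([0, 297, 0]) cube([32, 32, 361]);
  translate([273, 297, 0]) cube([32, 32, 361]);
}
translate([1291, 110, 0]) {
  translate([0, 0, 361]) cube([305, 329, 38]);
  cube([32, 32, 361]);
  translate([273, 0, 0]) cube([32, 32, 361]);
  translate([0, 297, 0]) cube([32, 32, 361]);
  translate([273, 297, 0]) cube([32, 32, 361]);
}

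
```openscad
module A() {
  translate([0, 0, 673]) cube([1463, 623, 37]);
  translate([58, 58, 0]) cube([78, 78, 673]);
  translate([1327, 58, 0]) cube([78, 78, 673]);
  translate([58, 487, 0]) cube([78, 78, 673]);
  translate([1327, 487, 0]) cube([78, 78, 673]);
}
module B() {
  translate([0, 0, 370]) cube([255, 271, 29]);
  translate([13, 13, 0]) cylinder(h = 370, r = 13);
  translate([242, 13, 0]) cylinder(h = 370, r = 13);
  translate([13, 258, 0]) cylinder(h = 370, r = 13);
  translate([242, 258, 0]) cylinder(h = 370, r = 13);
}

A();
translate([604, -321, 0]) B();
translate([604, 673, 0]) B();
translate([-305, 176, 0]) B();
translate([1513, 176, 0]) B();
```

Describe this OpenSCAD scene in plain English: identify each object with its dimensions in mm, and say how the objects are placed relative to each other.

A is a rectangular dining table. The top is 1463×623×37 mm with its upper surface at z = 710 mm. It stands on four 78×78 mm square legs, each inset 58 mm from the nearest pair of top edges, running from the floor to the underside of the top.

B is a four-legged stool. The seat is a 255×271×29 mm slab whose top surface is at z = 399 mm; four round legs, each 26 mm in diameter, run from the floor (z = 0) to the underside of the seat, each leg's axis is inset half a diameter from the nearest pair of seat edges (so the leg's bounding box is flush with the corner).

Four stools sit around the table at the −y, +y, −x, +x sides.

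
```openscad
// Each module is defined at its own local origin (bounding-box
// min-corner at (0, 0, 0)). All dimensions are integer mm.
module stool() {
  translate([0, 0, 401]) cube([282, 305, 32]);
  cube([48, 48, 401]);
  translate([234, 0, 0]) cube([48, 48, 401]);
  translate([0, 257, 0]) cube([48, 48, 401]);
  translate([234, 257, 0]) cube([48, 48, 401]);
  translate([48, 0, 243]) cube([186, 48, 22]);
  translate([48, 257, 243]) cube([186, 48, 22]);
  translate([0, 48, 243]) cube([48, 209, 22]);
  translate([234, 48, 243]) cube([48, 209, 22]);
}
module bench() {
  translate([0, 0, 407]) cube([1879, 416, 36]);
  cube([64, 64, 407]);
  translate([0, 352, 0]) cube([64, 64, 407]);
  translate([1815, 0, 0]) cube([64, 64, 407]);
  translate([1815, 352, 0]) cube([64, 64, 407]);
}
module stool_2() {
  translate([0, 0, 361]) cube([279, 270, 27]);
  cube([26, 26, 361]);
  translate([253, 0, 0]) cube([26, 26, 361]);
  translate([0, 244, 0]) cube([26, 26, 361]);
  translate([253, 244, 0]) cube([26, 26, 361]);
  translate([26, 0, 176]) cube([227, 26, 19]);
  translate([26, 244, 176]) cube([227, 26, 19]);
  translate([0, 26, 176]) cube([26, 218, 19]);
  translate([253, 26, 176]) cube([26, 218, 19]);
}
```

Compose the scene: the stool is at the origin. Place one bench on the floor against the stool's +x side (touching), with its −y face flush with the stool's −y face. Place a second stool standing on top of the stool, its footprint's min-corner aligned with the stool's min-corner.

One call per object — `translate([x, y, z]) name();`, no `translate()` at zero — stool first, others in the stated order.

stool();
translate([282, 0, 0]) bench();
translate([0, 0, 433]) stool_2();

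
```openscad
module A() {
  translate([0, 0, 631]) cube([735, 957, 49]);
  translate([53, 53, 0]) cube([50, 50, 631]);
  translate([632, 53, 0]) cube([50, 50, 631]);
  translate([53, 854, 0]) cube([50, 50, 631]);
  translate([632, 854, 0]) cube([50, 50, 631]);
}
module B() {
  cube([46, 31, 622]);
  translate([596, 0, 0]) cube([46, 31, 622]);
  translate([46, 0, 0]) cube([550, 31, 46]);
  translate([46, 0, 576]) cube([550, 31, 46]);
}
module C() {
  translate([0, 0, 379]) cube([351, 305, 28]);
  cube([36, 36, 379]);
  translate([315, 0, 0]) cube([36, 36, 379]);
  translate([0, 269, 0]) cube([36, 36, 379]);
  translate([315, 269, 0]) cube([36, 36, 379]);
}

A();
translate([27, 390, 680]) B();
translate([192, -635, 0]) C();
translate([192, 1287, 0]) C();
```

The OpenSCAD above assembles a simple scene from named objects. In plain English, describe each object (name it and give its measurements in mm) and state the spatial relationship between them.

A is a table with a 735×957 mm rectangular top, 49 mm thick, top surface at z = 680 mm, supported by four 50×50 mm square legs, each inset 53 mm from the nearest pair of top edges, running from the floor.

B is a rectangular picture frame lying in the x–z plane (depth along y). The opening is 550 mm wide (x) by 530 mm tall (z), surrounded by a border 46 mm wide on all four sides. The frame is 31 mm deep and is made of two full-height vertical stiles with two horizontal rails fitted between them.

C is a simple wooden stool: a rectangular seat 351 mm (x) by 305 mm (y), 28 mm thick, top face at z = 407 mm, on four square legs, each 36×36 mm in cross-section. The legs rest on z = 0, each flush with a corner of the seat.

The picture frame is on top of the table. Two stools sit around the table at the −y, +y sides.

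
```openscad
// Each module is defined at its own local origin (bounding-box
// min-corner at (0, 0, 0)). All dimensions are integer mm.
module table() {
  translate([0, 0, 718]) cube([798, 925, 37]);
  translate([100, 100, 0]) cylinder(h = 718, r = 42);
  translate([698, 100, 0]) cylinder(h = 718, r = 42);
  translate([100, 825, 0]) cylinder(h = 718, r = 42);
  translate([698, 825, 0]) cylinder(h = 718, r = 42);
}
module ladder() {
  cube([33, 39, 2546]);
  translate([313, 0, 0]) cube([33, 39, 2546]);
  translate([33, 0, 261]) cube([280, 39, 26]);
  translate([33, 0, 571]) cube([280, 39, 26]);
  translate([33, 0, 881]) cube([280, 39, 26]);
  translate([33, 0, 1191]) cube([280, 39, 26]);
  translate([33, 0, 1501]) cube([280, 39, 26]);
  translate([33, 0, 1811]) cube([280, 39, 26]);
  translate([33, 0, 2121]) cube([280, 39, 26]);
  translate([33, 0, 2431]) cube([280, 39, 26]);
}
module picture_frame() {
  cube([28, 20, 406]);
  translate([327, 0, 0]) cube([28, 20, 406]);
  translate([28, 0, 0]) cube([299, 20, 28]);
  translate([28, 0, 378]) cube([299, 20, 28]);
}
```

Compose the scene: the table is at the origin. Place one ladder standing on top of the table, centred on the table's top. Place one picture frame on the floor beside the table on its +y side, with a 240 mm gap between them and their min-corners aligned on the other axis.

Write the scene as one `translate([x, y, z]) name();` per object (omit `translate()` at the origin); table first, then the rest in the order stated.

table();
translate([226, 443, 755]) ladder();
translate([0, 1165, 0]) picture_frame();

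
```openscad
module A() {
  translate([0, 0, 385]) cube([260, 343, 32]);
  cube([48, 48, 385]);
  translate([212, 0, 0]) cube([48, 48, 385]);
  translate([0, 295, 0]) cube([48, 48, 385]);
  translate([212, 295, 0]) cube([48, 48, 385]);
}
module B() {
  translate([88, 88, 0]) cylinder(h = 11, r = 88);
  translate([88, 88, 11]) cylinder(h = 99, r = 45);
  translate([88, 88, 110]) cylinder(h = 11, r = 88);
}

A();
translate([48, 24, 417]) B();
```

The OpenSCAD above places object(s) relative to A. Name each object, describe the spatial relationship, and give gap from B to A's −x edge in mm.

The spool's min-x is at 48; the stool's min-x is 0; gap = 48 mm.

A is a stool. B is a spool. The spool is on top of the stool. The gap from the spool to the stool's −x edge is 48 mm.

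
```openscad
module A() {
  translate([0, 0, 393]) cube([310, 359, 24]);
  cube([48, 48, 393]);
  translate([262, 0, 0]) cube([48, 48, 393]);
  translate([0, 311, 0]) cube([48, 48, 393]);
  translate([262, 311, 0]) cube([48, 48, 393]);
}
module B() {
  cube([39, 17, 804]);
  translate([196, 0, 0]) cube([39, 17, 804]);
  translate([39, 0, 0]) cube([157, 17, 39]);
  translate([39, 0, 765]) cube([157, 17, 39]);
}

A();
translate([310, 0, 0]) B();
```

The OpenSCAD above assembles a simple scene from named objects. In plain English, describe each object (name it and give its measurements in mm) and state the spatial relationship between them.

A is a simple wooden stool: a rectangular seat 310 mm (x) by 359 mm (y), 24 mm thick, top face at z = 417 mm, on four square legs, each 48×48 mm in cross-section. The legs rest on z = 0, each flush with a corner of the seat.

B is a picture frame with a 157×726 mm rectangular opening (x by z) and a uniform 39 mm border on every side. Frame depth is 17 mm along y. It is built from two vertical stiles running the full outside height and two horizontal rails spanning the gap between the stiles.

The picture frame is against the stool's +x side, with their −y faces flush.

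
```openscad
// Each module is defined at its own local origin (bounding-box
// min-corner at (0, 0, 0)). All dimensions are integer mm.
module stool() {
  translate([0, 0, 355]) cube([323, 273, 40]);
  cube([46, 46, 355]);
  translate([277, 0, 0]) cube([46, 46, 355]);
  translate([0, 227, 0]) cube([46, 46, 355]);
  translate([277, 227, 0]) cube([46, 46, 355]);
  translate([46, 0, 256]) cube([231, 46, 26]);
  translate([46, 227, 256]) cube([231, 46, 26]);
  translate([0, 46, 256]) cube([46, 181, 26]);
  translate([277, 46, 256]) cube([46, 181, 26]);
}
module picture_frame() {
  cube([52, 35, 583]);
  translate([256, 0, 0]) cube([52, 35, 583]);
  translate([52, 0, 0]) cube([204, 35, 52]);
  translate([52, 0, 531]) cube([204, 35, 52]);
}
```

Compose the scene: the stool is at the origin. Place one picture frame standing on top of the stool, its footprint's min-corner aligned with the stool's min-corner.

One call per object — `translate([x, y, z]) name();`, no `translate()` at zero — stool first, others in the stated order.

stool();
translate([0, 0, 395]) picture_frame();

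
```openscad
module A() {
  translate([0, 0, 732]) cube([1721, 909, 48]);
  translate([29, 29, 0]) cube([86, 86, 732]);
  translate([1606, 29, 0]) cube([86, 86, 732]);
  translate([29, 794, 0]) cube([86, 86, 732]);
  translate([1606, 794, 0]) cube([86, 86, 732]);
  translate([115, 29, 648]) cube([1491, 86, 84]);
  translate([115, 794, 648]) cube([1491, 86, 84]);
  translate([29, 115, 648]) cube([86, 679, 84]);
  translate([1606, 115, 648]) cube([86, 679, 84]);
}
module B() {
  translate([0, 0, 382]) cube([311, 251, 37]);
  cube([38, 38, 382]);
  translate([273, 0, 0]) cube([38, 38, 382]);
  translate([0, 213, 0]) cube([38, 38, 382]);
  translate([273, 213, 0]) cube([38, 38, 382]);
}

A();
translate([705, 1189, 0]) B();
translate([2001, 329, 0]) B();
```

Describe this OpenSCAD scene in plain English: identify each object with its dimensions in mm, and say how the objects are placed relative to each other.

A is a rectangular dining table. The top is 1721×909×48 mm with its upper surface at z = 780 mm. It stands on four 86×86 mm square legs, each inset 29 mm from the nearest pair of top edges, running from the floor to the underside of the top. Four apron rails, 86 mm thick and 84 mm tall, run between adjacent legs with their top edges flush with the underside of the top and their outer faces flush with the legs' outer faces.

B is a simple wooden stool: a rectangular seat 311 mm (x) by 251 mm (y), 37 mm thick, top face at z = 419 mm, on four square legs, each 38×38 mm in cross-section. The legs rest on z = 0, each flush with a corner of the seat.

Two stools sit around the table at the +y, +x sides.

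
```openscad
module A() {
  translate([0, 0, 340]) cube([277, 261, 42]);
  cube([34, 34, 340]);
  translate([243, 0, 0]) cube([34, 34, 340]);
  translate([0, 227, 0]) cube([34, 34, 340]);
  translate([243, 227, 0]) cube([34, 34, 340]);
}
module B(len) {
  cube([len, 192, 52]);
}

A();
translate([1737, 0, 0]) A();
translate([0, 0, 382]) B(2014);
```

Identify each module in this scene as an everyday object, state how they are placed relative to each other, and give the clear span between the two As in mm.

A is a stool. B is a beam. A beam spans the tops of two stools. The clear span between the two stools is 1460 mm.

Second stool starts at x = 1737; first ends at x = 277; clear span = 1737 − 277 = 1460 mm.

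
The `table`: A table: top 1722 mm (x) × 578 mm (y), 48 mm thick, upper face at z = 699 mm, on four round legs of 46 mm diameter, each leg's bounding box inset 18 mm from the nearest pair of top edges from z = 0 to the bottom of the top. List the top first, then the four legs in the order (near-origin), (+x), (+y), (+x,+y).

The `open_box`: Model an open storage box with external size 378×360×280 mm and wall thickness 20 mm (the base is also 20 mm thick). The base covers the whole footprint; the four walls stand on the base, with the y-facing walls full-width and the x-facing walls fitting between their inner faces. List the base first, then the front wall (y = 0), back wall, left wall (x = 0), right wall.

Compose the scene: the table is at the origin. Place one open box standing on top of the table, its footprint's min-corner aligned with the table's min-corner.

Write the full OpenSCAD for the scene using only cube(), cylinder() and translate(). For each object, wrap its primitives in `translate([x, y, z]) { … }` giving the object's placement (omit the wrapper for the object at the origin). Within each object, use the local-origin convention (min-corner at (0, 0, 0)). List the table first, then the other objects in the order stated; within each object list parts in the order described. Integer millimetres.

translate([0, 0, 651]) cube([1722, 578, 48]);
translate([41, 41, 0]) cylinder(h = 651, r = 23);
translate([1681, 41, 0]) cylinder(h = 651, r = 23);
translate([41, 537, 0]) cylinder(h = 651, r = 23);
translate([1681, 537, 0]) cylinder(h = 651, r = 23);
translate([0, 0, 699]) {
  cube([378, 360, 20]);
  translate([0, 0, 20]) cube([378, 20, 260]);
  translate([0, 340, 20]) cube([378, 20, 260]);
  translate([0, 20, 20]) cube([20, 320, 260]);
  translate([358, 20, 20]) cube([20, 320, 260]);
}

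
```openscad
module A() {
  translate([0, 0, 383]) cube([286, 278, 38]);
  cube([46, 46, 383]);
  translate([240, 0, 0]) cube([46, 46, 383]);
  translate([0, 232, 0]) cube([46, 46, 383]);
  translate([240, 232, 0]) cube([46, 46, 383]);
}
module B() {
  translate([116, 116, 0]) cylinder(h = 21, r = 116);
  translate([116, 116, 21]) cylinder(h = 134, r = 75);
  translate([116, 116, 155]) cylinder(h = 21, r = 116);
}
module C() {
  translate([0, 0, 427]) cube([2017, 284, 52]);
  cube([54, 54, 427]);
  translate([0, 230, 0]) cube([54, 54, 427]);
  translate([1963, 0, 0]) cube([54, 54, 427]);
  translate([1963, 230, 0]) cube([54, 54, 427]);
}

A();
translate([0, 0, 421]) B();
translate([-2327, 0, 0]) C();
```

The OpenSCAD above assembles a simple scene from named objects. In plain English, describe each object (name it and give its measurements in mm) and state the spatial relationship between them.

A is a four-legged stool. The seat is 286×278 mm, 38 mm thick, top at z = 421 mm. It stands on four square legs, each 46×46 mm in cross-section, from z = 0 to the seat underside, each flush with a corner of the seat.

B is a spool: two coaxial disc flanges of radius 116 mm and thickness 21 mm, joined by a core cylinder of radius 75 mm and height 134 mm. The lower flange rests on z = 0 and the three cylinders share a vertical axis.

C is a long wooden bench with a 2017 mm (x) × 284 mm (y) seat, 52 mm thick, its top surface 479 mm above the floor. Four 54 mm square legs at the seat corners, flush with the edges, run from z = 0 to the seat underside.

The spool is on top of the stool. The bench is on the floor beside the stool on its −x side.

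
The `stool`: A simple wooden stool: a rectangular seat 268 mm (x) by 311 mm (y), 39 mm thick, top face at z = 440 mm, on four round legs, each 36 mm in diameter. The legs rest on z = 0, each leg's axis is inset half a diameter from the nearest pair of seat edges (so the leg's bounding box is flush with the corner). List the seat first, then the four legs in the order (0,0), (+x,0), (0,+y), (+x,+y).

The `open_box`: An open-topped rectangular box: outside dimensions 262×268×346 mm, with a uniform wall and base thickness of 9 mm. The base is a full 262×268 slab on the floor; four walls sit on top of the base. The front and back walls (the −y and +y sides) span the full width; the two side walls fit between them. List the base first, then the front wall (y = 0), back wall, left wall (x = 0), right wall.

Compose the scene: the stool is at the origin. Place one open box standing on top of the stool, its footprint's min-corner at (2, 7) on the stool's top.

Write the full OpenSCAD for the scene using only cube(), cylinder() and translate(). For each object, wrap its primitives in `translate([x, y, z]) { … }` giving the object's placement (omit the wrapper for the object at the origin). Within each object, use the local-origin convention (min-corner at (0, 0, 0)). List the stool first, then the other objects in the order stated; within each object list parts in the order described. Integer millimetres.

translate([0, 0, 401]) cube([268, 311, 39]);
translate([18, 18, 0]) cylinder(h = 401, r = 18);
translate([250, 18, 0]) cylinder(h = 401, r = 18);
translate([18, 293, 0]) cylinder(h = 401, r = 18);
translate([250, 293, 0]) cylinder(h = 401, r = 18);
translate([2, 7, 440]) {
  cube([262, 268, 9]);
  translate([0, 0, 9]) cube([262, 9, 337]);
  translate([0, 259, 9]) cube([262, 9, 337]);
  translate([0, 9, 9]) cube([9, 250, 337]);
  translate([253, 9, 9]) cube([9, 250, 337]);
}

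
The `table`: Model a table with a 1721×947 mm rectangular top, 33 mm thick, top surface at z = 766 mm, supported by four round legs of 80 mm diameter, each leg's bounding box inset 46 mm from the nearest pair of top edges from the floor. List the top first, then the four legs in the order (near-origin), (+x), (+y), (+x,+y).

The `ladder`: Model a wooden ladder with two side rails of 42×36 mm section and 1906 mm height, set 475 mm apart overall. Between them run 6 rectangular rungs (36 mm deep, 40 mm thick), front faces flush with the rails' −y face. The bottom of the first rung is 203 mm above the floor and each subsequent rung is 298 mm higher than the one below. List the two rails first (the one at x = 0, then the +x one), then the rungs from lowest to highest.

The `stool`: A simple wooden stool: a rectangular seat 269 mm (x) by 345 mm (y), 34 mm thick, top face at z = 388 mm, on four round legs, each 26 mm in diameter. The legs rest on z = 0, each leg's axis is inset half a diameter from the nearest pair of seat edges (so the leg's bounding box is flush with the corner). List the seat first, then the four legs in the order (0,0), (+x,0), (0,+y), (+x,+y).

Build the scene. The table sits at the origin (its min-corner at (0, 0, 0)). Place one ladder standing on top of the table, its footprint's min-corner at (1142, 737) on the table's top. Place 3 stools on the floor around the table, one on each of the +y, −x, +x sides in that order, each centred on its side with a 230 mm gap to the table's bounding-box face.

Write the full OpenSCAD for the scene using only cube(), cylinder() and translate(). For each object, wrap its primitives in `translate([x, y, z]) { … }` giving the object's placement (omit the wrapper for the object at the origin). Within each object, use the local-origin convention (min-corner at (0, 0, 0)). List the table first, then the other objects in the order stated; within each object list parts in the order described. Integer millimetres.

translate([0, 0, 733]) cube([1721, 947, 33]);
translate([86, 86, 0]) cylinder(h = 733, r = 40);
translate([1635, 86, 0]) cylinder(h = 733, r = 40);
translate([86, 861, 0]) cylinder(h = 733, r = 40);
translate([1635, 861, 0]) cylinder(h = 733, r = 40);
translate([1142, 737, 766]) {
  cube([42, 36, 1906]);
  translate([433, 0, 0]) cube([42, 36, 1906]);
  translate([42, 0, 203]) cube([391, 36, 40]);
  translate([42, 0, 501]) cube([391, 36, 40]);
  translate([42, 0, 799]) cube([391, 36, 40]);
  translate([42, 0, 1097]) cube([391, 36, 40]);
  translate([42, 0, 1395]) cube([391, 36, 40]);
  translate([42, 0, 1693]) cube([391, 36, 40]);
}
translate([726, 1177, 0]) {
  translate([0, 0, 354]) cube([269, 345, 34]);
  translate([13, 13, 0]) cylinder(h = 354, r = 13);
  translate([256, 13, 0]) cylinder(h = 354, r = 13);
  translate([13, 332, 0]) cylinder(h = 354, r = 13);
  translate([256, 332, 0]) cylinder(h = 354, r = 13);
}
translate([-499, 301, 0]) {
  translate([0, 0, 354]) cube([269, 345, 34]);
  translate([13, 13, 0]) cylinder(h = 354, r = 13);
  translate([256, 13, 0]) cylinder(h = 354, r = 13);
  translate([13, 332, 0]) cylinder(h = 354, r = 13);
  translate([256, 332, 0]) cylinder(h = 354, r = 13);
}
translate([1951, 301, 0]) {
  translate([0, 0, 354]) cube([269, 345, 34]);
  translate([13, 13, 0]) cylinder(h = 354, r = 13);
  translate([256, 13, 0]) cylinder(h = 354, r = 13);
  translate([13, 332, 0]) cylinder(h = 354, r = 13);
  translate([256, 332, 0]) cylinder(h = 354, r = 13);
}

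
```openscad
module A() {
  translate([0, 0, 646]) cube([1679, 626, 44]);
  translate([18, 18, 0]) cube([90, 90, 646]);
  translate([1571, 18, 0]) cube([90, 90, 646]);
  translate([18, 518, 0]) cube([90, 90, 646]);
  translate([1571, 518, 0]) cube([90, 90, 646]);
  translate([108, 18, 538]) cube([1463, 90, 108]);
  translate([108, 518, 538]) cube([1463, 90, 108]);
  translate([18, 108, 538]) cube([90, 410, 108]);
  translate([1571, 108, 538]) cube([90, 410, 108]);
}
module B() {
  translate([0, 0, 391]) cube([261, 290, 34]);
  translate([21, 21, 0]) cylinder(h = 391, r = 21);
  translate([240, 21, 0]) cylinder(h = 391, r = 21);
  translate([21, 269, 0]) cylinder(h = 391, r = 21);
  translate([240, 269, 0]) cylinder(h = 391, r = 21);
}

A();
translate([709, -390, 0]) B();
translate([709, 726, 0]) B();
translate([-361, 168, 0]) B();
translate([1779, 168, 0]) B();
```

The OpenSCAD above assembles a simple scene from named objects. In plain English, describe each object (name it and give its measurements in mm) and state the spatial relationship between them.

A is a rectangular dining table. The top is 1679×626×44 mm with its upper surface at z = 690 mm. It stands on four 90×90 mm square legs, each inset 18 mm from the nearest pair of top edges, running from the floor to the underside of the top. Four apron rails, 90 mm thick and 108 mm tall, run between adjacent legs with their top edges flush with the underside of the top and their outer faces flush with the legs' outer faces.

B is a four-legged stool. The seat is a 261×290×34 mm slab whose top surface is at z = 425 mm; four round legs, each 42 mm in diameter, run from the floor (z = 0) to the underside of the seat, each leg's axis is inset half a diameter from the nearest pair of seat edges (so the leg's bounding box is flush with the corner).

Four stools sit around the table at the −y, +y, −x, +x sides.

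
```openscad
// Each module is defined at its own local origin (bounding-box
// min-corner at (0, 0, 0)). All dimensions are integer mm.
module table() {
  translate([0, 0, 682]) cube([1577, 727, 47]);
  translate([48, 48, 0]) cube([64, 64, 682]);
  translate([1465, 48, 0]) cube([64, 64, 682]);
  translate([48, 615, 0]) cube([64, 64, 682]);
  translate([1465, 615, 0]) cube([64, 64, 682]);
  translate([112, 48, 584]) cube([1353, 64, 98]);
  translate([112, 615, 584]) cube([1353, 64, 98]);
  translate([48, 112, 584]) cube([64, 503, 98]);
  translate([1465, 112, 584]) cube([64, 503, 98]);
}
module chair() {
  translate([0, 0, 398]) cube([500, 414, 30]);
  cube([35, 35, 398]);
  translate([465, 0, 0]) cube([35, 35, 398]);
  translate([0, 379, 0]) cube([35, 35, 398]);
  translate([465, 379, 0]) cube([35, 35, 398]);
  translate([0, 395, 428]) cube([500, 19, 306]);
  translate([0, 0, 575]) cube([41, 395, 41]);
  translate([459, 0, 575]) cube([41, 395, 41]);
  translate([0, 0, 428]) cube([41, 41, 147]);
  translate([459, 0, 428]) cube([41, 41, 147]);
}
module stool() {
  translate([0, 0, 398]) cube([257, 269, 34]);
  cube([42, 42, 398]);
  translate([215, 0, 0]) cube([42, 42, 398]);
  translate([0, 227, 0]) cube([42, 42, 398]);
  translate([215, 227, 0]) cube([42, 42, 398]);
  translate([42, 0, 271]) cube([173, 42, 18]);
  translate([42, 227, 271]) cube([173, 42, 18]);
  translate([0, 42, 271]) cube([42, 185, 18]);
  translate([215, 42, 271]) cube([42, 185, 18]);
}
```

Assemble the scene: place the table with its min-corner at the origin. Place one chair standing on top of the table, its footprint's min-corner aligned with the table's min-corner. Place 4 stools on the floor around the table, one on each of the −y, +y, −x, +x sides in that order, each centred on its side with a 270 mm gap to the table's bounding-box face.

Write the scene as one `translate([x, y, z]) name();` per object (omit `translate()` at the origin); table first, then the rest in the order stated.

table();
translate([0, 0, 729]) chair();
translate([660, -539, 0]) stool();
translate([660, 997, 0]) stool();
translate([-527, 229, 0]) stool();
translate([1847, 229, 0]) stool();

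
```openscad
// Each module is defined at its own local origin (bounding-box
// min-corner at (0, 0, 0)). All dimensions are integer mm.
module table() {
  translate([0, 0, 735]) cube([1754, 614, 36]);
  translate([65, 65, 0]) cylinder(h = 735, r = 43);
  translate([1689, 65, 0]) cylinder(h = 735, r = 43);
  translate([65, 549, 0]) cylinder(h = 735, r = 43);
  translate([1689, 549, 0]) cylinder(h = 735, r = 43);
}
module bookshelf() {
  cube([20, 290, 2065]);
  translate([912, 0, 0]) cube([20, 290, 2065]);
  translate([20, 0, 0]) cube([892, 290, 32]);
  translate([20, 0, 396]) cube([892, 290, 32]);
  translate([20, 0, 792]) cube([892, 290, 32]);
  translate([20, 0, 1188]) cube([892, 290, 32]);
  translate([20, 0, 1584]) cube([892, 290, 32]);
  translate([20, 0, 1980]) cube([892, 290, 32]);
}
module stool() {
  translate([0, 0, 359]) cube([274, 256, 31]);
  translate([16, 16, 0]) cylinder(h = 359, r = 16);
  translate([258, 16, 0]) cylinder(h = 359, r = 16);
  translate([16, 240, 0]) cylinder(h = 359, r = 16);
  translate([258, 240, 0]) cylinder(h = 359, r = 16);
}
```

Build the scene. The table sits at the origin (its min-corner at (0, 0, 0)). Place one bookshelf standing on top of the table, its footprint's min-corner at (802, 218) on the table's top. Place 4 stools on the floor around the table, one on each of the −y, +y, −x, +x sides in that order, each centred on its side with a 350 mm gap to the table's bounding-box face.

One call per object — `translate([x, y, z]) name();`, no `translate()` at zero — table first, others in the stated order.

table();
translate([802, 218, 771]) bookshelf();
translate([740, -606, 0]) stool();
translate([740, 964, 0]) stool();
translate([-624, 179, 0]) stool();
translate([2104, 179, 0]) stool();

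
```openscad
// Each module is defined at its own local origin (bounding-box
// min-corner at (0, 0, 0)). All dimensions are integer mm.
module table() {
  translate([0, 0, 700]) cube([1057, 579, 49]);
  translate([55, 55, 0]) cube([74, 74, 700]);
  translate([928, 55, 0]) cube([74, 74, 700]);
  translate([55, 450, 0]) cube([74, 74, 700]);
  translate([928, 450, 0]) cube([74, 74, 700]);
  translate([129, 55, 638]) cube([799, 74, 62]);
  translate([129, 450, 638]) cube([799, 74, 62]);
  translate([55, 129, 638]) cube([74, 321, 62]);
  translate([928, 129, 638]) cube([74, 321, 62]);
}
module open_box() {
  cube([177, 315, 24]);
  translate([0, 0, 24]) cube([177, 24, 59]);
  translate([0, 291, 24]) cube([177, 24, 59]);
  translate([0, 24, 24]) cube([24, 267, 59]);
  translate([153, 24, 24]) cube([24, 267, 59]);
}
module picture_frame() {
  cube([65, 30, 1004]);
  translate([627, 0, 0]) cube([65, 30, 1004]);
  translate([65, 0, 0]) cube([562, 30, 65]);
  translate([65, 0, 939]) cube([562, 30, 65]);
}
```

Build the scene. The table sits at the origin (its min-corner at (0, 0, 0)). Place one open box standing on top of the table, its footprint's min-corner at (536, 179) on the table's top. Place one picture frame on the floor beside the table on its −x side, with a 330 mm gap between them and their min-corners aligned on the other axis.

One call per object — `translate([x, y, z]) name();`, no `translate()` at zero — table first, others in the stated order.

table();
translate([536, 179, 749]) open_box();
translate([-1022, 0, 0]) picture_frame();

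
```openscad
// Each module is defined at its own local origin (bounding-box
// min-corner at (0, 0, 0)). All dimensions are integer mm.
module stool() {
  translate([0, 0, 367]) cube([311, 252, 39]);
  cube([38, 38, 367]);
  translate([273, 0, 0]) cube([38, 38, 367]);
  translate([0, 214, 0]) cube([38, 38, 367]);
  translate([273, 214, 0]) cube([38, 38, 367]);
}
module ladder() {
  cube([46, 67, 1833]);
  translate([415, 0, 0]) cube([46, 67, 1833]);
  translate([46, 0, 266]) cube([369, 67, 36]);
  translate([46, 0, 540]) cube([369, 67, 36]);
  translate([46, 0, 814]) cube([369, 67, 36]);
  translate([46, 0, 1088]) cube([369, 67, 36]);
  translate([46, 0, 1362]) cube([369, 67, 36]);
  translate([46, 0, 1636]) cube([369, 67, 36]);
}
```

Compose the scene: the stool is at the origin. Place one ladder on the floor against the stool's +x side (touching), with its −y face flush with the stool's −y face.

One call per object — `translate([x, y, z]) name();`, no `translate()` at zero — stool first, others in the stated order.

stool();
translate([311, 0, 0]) ladder();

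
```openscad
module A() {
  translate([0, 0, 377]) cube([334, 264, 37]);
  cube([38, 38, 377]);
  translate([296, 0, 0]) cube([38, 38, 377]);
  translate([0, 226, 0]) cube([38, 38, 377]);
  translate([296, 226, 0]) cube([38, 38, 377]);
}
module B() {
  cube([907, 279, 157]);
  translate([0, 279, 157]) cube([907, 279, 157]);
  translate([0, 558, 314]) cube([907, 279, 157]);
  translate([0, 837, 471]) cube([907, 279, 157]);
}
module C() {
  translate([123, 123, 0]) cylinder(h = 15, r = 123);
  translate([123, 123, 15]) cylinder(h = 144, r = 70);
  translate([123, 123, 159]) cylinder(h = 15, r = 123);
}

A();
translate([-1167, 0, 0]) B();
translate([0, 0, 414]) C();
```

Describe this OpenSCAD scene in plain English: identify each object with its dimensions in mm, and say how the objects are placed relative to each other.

A is a four-legged stool. The seat is 334×264 mm, 37 mm thick, top at z = 414 mm. It stands on four square legs, each 38×38 mm in cross-section, from z = 0 to the seat underside, each flush with a corner of the seat.

B is a run of 4 identical solid stair steps. Each tread is 907×279 mm and each step block is 157 mm high. Step 1 rests on the floor; step k is offset from step 1 by (k−1)×279 mm in y and (k−1)×157 mm in z.

C is a spool: two coaxial disc flanges of radius 123 mm and thickness 15 mm, joined by a core cylinder of radius 70 mm and height 144 mm. The lower flange rests on z = 0 and the three cylinders share a vertical axis.

The staircase is on the floor beside the stool on its −x side. The spool is on top of the stool.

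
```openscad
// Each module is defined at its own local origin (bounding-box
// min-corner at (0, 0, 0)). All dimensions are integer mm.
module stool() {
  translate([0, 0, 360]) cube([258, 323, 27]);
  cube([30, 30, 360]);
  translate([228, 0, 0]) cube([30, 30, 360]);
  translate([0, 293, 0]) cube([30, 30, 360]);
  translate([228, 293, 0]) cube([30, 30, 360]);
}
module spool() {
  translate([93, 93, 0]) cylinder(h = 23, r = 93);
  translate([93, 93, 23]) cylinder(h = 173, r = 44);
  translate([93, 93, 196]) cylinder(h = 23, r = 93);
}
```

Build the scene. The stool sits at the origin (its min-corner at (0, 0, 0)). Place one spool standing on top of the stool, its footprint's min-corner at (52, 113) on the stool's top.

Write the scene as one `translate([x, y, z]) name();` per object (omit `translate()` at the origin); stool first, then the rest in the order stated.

stool();
translate([52, 113, 387]) spool();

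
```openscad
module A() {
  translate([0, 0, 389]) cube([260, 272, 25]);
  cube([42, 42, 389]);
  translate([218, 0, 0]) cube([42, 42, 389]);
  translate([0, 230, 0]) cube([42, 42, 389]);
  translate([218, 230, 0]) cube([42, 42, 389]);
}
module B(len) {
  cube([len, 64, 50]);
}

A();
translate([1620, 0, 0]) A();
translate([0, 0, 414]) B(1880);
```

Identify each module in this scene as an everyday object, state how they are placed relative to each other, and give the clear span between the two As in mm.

Second stool starts at x = 1620; first ends at x = 260; clear span = 1620 − 260 = 1360 mm.

A is a stool. B is a beam. A beam spans the tops of two stools. The clear span between the two stools is 1360 mm.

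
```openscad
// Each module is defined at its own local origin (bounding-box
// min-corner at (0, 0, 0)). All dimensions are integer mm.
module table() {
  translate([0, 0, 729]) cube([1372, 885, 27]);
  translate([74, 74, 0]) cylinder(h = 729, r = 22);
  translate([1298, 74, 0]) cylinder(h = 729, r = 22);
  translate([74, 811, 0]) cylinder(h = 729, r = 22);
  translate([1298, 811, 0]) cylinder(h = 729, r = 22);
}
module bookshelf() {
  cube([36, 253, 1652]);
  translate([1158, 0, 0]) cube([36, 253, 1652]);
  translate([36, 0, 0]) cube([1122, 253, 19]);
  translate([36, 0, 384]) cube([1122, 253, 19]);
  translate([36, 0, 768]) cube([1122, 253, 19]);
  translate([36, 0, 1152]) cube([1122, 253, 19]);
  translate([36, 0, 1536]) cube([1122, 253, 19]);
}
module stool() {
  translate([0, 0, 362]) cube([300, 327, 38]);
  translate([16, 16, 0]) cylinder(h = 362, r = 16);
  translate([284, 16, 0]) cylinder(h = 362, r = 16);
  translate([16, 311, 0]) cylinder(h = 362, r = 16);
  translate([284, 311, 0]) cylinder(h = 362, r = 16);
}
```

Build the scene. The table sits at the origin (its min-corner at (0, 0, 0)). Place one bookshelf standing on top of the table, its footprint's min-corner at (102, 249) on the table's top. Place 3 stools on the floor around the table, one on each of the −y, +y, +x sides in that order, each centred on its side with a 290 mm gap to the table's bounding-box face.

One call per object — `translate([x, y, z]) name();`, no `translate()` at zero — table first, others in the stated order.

table();
translate([102, 249, 756]) bookshelf();
translate([536, -617, 0]) stool();
translate([536, 1175, 0]) stool();
translate([1662, 279, 0]) stool();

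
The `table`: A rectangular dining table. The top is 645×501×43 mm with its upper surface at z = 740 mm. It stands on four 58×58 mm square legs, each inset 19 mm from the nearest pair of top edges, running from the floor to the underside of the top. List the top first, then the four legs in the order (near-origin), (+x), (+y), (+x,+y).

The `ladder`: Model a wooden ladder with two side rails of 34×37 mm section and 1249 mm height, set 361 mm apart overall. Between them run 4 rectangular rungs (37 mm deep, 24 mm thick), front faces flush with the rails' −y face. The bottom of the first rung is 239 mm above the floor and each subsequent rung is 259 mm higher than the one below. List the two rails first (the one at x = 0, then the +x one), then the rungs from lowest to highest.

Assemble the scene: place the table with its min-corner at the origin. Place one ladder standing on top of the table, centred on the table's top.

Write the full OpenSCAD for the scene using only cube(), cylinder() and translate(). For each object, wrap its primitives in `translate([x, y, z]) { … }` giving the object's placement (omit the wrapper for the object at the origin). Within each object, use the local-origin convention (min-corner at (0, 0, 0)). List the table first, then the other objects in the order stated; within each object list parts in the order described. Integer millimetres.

translate([0, 0, 697]) cube([645, 501, 43]);
translate([19, 19, 0]) cube([58, 58, 697]);
translate([568, 19, 0]) cube([58, 58, 697]);
translate([19, 424, 0]) cube([58, 58, 697]);
translate([568, 424, 0]) cube([58, 58, 697]);
translate([142, 232, 740]) {
  cube([34, 37, 1249]);
  translate([327, 0, 0]) cube([34, 37, 1249]);
  translate([34, 0, 239]) cube([293, 37, 24]);
  translate([34, 0, 498]) cube([293, 37, 24]);
  translate([34, 0, 757]) cube([293, 37, 24]);
  translate([34, 0, 1016]) cube([293, 37, 24]);
}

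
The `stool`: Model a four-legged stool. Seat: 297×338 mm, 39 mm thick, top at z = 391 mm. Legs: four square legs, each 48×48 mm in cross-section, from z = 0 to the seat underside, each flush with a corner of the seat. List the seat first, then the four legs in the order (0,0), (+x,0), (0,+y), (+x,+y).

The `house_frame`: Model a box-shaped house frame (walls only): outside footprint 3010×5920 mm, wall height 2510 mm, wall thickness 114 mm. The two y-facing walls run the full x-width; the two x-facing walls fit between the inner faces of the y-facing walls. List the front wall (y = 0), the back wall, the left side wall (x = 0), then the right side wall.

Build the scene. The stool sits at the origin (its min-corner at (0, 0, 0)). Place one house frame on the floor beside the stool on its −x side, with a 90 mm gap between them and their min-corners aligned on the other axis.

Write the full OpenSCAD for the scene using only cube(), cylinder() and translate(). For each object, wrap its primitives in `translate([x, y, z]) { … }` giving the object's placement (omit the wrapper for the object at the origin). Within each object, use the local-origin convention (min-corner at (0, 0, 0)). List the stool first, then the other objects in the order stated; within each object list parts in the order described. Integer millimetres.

translate([0, 0, 352]) cube([297, 338, 39]);
cube([48, 48, 352]);
translate([249, 0, 0]) cube([48, 48, 352]);
translate([0, 290, 0]) cube([48, 48, 352]);
translate([249, 290, 0]) cube([48, 48, 352]);
translate([-3100, 0, 0]) {
  cube([3010, 114, 2510]);
  translate([0, 5806, 0]) cube([3010, 114, 2510]);
  translate([0, 114, 0]) cube([114, 5692, 2510]);
  translate([2896, 114, 0]) cube([114, 5692, 2510]);
}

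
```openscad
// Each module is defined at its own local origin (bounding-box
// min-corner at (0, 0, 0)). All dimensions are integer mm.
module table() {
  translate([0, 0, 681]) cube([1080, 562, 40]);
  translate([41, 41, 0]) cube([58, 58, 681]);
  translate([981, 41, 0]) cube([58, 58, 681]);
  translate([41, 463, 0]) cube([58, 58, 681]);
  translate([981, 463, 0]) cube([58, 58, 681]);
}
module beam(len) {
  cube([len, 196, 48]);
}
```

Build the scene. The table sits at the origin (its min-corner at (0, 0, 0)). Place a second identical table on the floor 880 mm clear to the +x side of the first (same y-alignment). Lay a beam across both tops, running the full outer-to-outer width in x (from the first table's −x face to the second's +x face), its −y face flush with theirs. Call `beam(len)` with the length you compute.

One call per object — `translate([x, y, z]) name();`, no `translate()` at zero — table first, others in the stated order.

table();
translate([1960, 0, 0]) table();
translate([0, 0, 721]) beam(3040);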